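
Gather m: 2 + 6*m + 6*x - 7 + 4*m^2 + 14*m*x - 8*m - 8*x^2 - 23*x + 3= 4*m^2 + m*(14*x - 2) - 8*x^2 - 17*x - 2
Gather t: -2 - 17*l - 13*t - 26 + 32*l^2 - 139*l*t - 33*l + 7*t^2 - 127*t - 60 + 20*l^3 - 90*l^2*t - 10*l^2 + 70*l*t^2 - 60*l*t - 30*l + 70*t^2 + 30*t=20*l^3 + 22*l^2 - 80*l + t^2*(70*l + 77) + t*(-90*l^2 - 199*l - 110) - 88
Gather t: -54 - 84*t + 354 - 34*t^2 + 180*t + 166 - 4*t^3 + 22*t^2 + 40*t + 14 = -4*t^3 - 12*t^2 + 136*t + 480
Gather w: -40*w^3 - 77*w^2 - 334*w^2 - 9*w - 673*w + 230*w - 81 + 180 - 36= -40*w^3 - 411*w^2 - 452*w + 63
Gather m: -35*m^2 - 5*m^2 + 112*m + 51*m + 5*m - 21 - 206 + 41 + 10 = -40*m^2 + 168*m - 176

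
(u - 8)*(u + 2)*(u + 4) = u^3 - 2*u^2 - 40*u - 64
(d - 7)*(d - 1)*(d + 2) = d^3 - 6*d^2 - 9*d + 14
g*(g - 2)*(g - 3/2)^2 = g^4 - 5*g^3 + 33*g^2/4 - 9*g/2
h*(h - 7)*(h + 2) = h^3 - 5*h^2 - 14*h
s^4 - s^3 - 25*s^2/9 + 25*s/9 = s*(s - 5/3)*(s - 1)*(s + 5/3)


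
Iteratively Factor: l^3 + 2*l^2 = (l)*(l^2 + 2*l) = l^2*(l + 2)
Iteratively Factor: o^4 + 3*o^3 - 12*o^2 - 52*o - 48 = (o + 2)*(o^3 + o^2 - 14*o - 24) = (o + 2)^2*(o^2 - o - 12) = (o - 4)*(o + 2)^2*(o + 3)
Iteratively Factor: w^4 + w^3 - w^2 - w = (w - 1)*(w^3 + 2*w^2 + w) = (w - 1)*(w + 1)*(w^2 + w) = w*(w - 1)*(w + 1)*(w + 1)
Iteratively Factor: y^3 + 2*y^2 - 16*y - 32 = (y - 4)*(y^2 + 6*y + 8) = (y - 4)*(y + 2)*(y + 4)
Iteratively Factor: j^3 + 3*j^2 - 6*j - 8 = (j - 2)*(j^2 + 5*j + 4) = (j - 2)*(j + 1)*(j + 4)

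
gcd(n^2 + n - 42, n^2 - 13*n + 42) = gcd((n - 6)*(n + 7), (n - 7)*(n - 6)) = n - 6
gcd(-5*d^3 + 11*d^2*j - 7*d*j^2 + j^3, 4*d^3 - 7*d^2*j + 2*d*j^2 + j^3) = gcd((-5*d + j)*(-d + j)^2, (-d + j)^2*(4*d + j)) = d^2 - 2*d*j + j^2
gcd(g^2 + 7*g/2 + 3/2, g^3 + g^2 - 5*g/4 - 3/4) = g + 1/2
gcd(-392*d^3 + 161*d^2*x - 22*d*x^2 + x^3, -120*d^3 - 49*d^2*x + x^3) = -8*d + x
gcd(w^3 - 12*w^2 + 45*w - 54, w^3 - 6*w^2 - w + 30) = w - 3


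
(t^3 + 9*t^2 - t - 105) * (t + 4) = t^4 + 13*t^3 + 35*t^2 - 109*t - 420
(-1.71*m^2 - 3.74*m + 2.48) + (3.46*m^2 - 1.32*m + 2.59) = 1.75*m^2 - 5.06*m + 5.07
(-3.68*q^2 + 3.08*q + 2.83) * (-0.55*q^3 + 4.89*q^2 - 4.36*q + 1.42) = 2.024*q^5 - 19.6892*q^4 + 29.5495*q^3 - 4.8157*q^2 - 7.9652*q + 4.0186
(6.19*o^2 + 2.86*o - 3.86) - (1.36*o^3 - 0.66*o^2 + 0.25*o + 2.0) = -1.36*o^3 + 6.85*o^2 + 2.61*o - 5.86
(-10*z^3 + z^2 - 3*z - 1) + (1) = -10*z^3 + z^2 - 3*z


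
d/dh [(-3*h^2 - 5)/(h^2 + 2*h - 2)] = 2*(-3*h^2 + 11*h + 5)/(h^4 + 4*h^3 - 8*h + 4)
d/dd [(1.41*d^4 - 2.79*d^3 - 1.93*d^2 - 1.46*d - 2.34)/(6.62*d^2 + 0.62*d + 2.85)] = (18.6684*d^5 - 15.8472*d^4 + 12.6144*d^3 - 15.3859*d^2 + 19.9806*d - 2.7102)/(43.8244*d^4 + 8.2088*d^3 + 38.1184*d^2 + 3.534*d + 8.1225)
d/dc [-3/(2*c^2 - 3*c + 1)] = 3*(4*c - 3)/(2*c^2 - 3*c + 1)^2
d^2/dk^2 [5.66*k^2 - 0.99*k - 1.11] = 11.3200000000000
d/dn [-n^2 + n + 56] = 1 - 2*n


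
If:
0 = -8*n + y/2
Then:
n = y/16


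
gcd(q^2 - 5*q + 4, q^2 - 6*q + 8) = q - 4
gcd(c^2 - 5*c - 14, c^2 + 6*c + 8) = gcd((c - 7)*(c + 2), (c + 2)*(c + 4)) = c + 2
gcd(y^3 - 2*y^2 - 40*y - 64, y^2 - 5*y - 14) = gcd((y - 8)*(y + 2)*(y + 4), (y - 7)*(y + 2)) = y + 2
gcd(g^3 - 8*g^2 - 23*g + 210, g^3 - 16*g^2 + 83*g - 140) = g - 7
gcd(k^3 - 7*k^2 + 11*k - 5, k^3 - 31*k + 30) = k^2 - 6*k + 5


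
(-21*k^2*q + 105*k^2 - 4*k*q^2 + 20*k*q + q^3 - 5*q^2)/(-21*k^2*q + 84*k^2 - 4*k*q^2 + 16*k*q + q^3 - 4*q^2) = (q - 5)/(q - 4)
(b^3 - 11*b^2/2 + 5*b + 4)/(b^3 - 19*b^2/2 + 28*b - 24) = (2*b^2 - 3*b - 2)/(2*b^2 - 11*b + 12)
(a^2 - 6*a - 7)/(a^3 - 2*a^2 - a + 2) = (a - 7)/(a^2 - 3*a + 2)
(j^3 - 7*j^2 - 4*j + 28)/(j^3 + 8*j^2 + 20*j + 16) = (j^2 - 9*j + 14)/(j^2 + 6*j + 8)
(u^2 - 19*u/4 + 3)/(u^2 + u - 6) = (u^2 - 19*u/4 + 3)/(u^2 + u - 6)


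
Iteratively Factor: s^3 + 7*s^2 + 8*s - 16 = (s + 4)*(s^2 + 3*s - 4) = (s - 1)*(s + 4)*(s + 4)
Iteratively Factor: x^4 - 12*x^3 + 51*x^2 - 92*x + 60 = (x - 2)*(x^3 - 10*x^2 + 31*x - 30) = (x - 5)*(x - 2)*(x^2 - 5*x + 6) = (x - 5)*(x - 3)*(x - 2)*(x - 2)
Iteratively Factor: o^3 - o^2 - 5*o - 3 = (o + 1)*(o^2 - 2*o - 3) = (o + 1)^2*(o - 3)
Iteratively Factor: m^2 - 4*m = (m - 4)*(m)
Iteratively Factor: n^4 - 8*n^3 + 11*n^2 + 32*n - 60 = (n - 5)*(n^3 - 3*n^2 - 4*n + 12) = (n - 5)*(n - 2)*(n^2 - n - 6) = (n - 5)*(n - 3)*(n - 2)*(n + 2)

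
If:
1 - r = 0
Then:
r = 1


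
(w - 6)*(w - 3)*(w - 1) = w^3 - 10*w^2 + 27*w - 18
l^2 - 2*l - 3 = (l - 3)*(l + 1)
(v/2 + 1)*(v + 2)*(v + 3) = v^3/2 + 7*v^2/2 + 8*v + 6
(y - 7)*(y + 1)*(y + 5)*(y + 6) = y^4 + 5*y^3 - 43*y^2 - 257*y - 210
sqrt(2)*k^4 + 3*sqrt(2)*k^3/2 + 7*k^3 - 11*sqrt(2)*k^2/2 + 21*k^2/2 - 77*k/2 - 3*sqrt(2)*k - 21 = (k - 2)*(k + 3)*(k + 7*sqrt(2)/2)*(sqrt(2)*k + sqrt(2)/2)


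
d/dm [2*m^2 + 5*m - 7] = 4*m + 5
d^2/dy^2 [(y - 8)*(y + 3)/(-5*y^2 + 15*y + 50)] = 4*(y^3 + 21*y^2 - 33*y + 103)/(5*(y^6 - 9*y^5 - 3*y^4 + 153*y^3 + 30*y^2 - 900*y - 1000))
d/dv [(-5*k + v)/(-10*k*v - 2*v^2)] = (-v*(5*k + v) - (5*k - v)*(5*k + 2*v))/(2*v^2*(5*k + v)^2)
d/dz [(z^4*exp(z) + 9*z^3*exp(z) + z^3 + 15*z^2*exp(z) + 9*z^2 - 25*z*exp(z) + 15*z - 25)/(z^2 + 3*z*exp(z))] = (z^6*exp(z) + 11*z^5*exp(z) + 9*z^4*exp(2*z) + 21*z^4*exp(z) + z^4 + 54*z^3*exp(2*z) - 46*z^3*exp(z) + 45*z^2*exp(2*z) + 7*z^2*exp(z) - 15*z^2 + 75*z*exp(z) + 50*z + 75*exp(z))/(z^2*(z^2 + 6*z*exp(z) + 9*exp(2*z)))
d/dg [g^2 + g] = 2*g + 1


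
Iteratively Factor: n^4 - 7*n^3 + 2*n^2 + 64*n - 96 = (n - 2)*(n^3 - 5*n^2 - 8*n + 48) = (n - 4)*(n - 2)*(n^2 - n - 12) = (n - 4)*(n - 2)*(n + 3)*(n - 4)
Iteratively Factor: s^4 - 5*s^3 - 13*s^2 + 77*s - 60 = (s - 1)*(s^3 - 4*s^2 - 17*s + 60) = (s - 5)*(s - 1)*(s^2 + s - 12) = (s - 5)*(s - 3)*(s - 1)*(s + 4)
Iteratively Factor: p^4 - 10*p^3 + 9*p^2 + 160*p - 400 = (p - 5)*(p^3 - 5*p^2 - 16*p + 80) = (p - 5)^2*(p^2 - 16) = (p - 5)^2*(p - 4)*(p + 4)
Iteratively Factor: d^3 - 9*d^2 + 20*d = (d - 4)*(d^2 - 5*d) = d*(d - 4)*(d - 5)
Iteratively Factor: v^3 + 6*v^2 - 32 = (v - 2)*(v^2 + 8*v + 16) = (v - 2)*(v + 4)*(v + 4)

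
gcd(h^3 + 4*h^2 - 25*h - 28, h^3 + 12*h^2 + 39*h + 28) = h^2 + 8*h + 7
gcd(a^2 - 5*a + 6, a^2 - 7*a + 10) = a - 2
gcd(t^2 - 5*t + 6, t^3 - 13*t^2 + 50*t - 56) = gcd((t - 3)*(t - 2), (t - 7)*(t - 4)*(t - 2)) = t - 2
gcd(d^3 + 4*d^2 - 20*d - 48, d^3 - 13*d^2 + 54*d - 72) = d - 4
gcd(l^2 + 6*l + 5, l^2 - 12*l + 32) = 1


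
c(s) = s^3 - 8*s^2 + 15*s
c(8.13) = 130.54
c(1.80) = 6.91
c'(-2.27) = 66.78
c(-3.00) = -144.00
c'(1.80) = -4.08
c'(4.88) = 8.36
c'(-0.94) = 32.69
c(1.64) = 7.49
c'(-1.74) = 51.92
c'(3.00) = -6.00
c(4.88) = -1.10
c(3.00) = 0.00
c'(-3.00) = 90.00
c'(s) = 3*s^2 - 16*s + 15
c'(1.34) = -1.05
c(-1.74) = -55.59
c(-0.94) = -22.00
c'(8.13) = 83.21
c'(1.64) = -3.17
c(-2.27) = -86.97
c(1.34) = 8.14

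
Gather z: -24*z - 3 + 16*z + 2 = -8*z - 1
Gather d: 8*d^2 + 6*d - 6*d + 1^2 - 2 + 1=8*d^2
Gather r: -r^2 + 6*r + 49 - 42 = -r^2 + 6*r + 7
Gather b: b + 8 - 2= b + 6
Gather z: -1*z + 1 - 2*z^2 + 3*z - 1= -2*z^2 + 2*z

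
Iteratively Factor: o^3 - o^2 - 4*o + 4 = (o - 1)*(o^2 - 4) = (o - 2)*(o - 1)*(o + 2)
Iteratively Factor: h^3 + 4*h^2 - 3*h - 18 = (h + 3)*(h^2 + h - 6) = (h - 2)*(h + 3)*(h + 3)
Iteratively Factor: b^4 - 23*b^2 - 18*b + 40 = (b + 4)*(b^3 - 4*b^2 - 7*b + 10) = (b - 5)*(b + 4)*(b^2 + b - 2) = (b - 5)*(b - 1)*(b + 4)*(b + 2)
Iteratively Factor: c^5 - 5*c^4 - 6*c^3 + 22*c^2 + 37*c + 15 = (c - 3)*(c^4 - 2*c^3 - 12*c^2 - 14*c - 5) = (c - 3)*(c + 1)*(c^3 - 3*c^2 - 9*c - 5) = (c - 5)*(c - 3)*(c + 1)*(c^2 + 2*c + 1) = (c - 5)*(c - 3)*(c + 1)^2*(c + 1)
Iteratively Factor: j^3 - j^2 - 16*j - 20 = (j - 5)*(j^2 + 4*j + 4) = (j - 5)*(j + 2)*(j + 2)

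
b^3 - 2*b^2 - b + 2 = (b - 2)*(b - 1)*(b + 1)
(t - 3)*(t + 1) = t^2 - 2*t - 3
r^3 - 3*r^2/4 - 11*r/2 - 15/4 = (r - 3)*(r + 1)*(r + 5/4)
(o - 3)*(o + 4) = o^2 + o - 12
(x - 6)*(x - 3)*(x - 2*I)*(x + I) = x^4 - 9*x^3 - I*x^3 + 20*x^2 + 9*I*x^2 - 18*x - 18*I*x + 36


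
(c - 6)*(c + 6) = c^2 - 36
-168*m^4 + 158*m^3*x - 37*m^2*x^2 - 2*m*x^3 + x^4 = (-4*m + x)*(-3*m + x)*(-2*m + x)*(7*m + x)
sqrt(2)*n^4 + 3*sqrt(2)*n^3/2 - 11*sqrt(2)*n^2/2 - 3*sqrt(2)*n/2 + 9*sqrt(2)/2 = (n - 3/2)*(n - 1)*(n + 3)*(sqrt(2)*n + sqrt(2))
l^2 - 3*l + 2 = (l - 2)*(l - 1)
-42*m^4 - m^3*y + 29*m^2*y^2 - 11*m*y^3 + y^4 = (-7*m + y)*(-3*m + y)*(-2*m + y)*(m + y)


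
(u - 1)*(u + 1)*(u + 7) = u^3 + 7*u^2 - u - 7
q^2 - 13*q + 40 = (q - 8)*(q - 5)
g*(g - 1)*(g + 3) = g^3 + 2*g^2 - 3*g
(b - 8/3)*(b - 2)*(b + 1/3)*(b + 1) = b^4 - 10*b^3/3 - 5*b^2/9 + 50*b/9 + 16/9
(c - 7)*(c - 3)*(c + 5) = c^3 - 5*c^2 - 29*c + 105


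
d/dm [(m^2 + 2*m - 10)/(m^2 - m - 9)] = (-3*m^2 + 2*m - 28)/(m^4 - 2*m^3 - 17*m^2 + 18*m + 81)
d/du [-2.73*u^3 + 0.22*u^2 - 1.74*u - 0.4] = -8.19*u^2 + 0.44*u - 1.74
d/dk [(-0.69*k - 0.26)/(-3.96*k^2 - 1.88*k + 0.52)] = (2.7324*k^2 + 1.2972*k - (0.69*k + 0.26)*(7.92*k + 1.88) - 0.3588)/(3.96*k^2 + 1.88*k - 0.52)^2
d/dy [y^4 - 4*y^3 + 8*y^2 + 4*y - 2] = 4*y^3 - 12*y^2 + 16*y + 4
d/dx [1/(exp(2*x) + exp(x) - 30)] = (-2*exp(x) - 1)*exp(x)/(exp(2*x) + exp(x) - 30)^2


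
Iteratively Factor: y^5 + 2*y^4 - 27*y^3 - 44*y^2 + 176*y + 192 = (y - 3)*(y^4 + 5*y^3 - 12*y^2 - 80*y - 64) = (y - 4)*(y - 3)*(y^3 + 9*y^2 + 24*y + 16) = (y - 4)*(y - 3)*(y + 4)*(y^2 + 5*y + 4) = (y - 4)*(y - 3)*(y + 1)*(y + 4)*(y + 4)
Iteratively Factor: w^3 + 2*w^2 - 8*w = (w - 2)*(w^2 + 4*w) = w*(w - 2)*(w + 4)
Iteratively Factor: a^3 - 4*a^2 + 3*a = (a)*(a^2 - 4*a + 3) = a*(a - 3)*(a - 1)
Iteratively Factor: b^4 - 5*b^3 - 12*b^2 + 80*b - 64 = (b + 4)*(b^3 - 9*b^2 + 24*b - 16) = (b - 4)*(b + 4)*(b^2 - 5*b + 4) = (b - 4)^2*(b + 4)*(b - 1)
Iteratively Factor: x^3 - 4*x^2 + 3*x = (x)*(x^2 - 4*x + 3) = x*(x - 1)*(x - 3)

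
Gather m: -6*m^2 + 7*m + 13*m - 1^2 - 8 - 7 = -6*m^2 + 20*m - 16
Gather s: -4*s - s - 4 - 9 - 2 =-5*s - 15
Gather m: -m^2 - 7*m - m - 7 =-m^2 - 8*m - 7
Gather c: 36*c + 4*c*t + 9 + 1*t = c*(4*t + 36) + t + 9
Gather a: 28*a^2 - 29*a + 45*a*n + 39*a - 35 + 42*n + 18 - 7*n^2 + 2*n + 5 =28*a^2 + a*(45*n + 10) - 7*n^2 + 44*n - 12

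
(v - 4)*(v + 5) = v^2 + v - 20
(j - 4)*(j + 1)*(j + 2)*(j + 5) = j^4 + 4*j^3 - 15*j^2 - 58*j - 40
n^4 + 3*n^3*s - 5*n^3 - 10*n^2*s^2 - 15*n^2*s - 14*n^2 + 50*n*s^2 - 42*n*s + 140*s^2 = (n - 7)*(n + 2)*(n - 2*s)*(n + 5*s)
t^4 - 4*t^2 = t^2*(t - 2)*(t + 2)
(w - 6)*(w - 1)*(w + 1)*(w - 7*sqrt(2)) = w^4 - 7*sqrt(2)*w^3 - 6*w^3 - w^2 + 42*sqrt(2)*w^2 + 6*w + 7*sqrt(2)*w - 42*sqrt(2)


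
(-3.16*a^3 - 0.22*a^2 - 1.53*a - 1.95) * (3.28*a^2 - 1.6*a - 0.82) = -10.3648*a^5 + 4.3344*a^4 - 2.0752*a^3 - 3.7676*a^2 + 4.3746*a + 1.599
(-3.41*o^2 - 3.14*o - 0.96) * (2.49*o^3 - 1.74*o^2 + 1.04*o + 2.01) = -8.4909*o^5 - 1.8852*o^4 - 0.473199999999999*o^3 - 8.4493*o^2 - 7.3098*o - 1.9296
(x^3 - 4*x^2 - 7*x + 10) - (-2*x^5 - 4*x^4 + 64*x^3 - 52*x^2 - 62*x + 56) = 2*x^5 + 4*x^4 - 63*x^3 + 48*x^2 + 55*x - 46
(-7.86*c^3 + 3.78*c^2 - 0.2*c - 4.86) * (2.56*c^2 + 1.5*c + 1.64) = -20.1216*c^5 - 2.1132*c^4 - 7.7324*c^3 - 6.5424*c^2 - 7.618*c - 7.9704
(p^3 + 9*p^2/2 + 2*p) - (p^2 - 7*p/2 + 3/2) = p^3 + 7*p^2/2 + 11*p/2 - 3/2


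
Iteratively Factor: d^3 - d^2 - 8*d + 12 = (d - 2)*(d^2 + d - 6) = (d - 2)^2*(d + 3)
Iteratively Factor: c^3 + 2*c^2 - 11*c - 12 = (c + 1)*(c^2 + c - 12) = (c - 3)*(c + 1)*(c + 4)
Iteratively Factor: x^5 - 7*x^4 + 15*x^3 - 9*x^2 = (x)*(x^4 - 7*x^3 + 15*x^2 - 9*x) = x*(x - 3)*(x^3 - 4*x^2 + 3*x) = x*(x - 3)*(x - 1)*(x^2 - 3*x) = x^2*(x - 3)*(x - 1)*(x - 3)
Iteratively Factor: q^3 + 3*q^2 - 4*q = (q)*(q^2 + 3*q - 4) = q*(q + 4)*(q - 1)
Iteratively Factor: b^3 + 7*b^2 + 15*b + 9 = (b + 3)*(b^2 + 4*b + 3) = (b + 3)^2*(b + 1)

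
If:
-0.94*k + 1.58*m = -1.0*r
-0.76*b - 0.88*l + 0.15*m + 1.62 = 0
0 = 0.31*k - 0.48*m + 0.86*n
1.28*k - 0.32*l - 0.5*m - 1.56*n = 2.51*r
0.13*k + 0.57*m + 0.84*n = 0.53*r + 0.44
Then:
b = -3.77806461367366*r - 1.42412523122791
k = 2.66701266760109*r + 0.988205114643112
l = 3.42545222542512*r + 3.17104897786476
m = 0.953792346547484*r + 0.587919498585143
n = -0.429015814666914*r - 0.0280723560680189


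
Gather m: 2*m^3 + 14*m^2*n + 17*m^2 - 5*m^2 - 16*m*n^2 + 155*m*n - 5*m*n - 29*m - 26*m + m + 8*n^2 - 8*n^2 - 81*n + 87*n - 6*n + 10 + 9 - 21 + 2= 2*m^3 + m^2*(14*n + 12) + m*(-16*n^2 + 150*n - 54)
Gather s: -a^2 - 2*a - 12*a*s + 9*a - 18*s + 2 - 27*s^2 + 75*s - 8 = -a^2 + 7*a - 27*s^2 + s*(57 - 12*a) - 6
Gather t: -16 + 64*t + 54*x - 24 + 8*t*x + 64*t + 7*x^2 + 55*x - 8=t*(8*x + 128) + 7*x^2 + 109*x - 48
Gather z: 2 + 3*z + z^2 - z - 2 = z^2 + 2*z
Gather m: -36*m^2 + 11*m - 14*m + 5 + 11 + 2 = -36*m^2 - 3*m + 18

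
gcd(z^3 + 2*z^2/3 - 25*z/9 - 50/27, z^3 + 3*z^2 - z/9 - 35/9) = z + 5/3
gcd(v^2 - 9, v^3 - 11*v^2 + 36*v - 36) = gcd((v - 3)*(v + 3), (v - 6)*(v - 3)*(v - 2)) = v - 3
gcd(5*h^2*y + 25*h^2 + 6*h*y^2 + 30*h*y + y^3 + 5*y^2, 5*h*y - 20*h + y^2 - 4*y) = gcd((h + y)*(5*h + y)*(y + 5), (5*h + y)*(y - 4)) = 5*h + y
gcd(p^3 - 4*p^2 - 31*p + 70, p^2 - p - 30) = p + 5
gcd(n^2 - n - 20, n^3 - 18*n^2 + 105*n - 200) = n - 5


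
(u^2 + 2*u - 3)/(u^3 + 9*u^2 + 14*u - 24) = (u + 3)/(u^2 + 10*u + 24)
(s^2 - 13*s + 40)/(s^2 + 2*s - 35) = (s - 8)/(s + 7)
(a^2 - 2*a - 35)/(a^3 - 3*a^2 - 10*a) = (-a^2 + 2*a + 35)/(a*(-a^2 + 3*a + 10))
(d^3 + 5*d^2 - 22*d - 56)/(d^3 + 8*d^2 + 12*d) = (d^2 + 3*d - 28)/(d*(d + 6))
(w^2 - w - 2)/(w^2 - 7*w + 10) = (w + 1)/(w - 5)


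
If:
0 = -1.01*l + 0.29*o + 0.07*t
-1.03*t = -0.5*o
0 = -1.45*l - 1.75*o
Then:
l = 0.00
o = 0.00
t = 0.00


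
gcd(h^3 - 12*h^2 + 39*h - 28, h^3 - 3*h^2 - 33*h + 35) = h^2 - 8*h + 7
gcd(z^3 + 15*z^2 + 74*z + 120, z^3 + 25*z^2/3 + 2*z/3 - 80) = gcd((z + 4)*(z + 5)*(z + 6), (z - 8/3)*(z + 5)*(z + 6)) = z^2 + 11*z + 30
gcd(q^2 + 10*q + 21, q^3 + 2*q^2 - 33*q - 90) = q + 3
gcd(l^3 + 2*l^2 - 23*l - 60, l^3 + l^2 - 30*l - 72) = l^2 + 7*l + 12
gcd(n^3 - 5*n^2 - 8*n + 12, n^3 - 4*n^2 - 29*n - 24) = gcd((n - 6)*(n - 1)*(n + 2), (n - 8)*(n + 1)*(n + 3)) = 1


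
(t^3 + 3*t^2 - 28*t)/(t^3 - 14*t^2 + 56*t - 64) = t*(t + 7)/(t^2 - 10*t + 16)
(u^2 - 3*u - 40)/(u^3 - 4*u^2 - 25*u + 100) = (u - 8)/(u^2 - 9*u + 20)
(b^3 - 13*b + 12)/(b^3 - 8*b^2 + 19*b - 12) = (b + 4)/(b - 4)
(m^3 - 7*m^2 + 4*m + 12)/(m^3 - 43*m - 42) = (m^2 - 8*m + 12)/(m^2 - m - 42)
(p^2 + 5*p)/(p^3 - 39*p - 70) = p/(p^2 - 5*p - 14)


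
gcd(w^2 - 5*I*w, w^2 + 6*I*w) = w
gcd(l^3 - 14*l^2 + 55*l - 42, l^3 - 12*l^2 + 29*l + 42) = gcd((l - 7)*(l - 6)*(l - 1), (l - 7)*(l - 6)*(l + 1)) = l^2 - 13*l + 42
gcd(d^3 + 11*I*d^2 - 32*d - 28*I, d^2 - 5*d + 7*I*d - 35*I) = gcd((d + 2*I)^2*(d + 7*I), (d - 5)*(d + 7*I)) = d + 7*I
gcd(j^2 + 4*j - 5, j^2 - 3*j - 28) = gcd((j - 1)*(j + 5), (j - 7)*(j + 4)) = 1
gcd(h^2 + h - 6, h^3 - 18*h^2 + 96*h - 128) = h - 2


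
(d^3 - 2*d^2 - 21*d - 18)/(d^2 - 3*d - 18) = d + 1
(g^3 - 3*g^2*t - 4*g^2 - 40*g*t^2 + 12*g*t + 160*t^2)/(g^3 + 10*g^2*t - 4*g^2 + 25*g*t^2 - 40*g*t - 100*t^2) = (g - 8*t)/(g + 5*t)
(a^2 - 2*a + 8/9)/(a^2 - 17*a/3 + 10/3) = (a - 4/3)/(a - 5)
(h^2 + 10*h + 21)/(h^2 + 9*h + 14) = (h + 3)/(h + 2)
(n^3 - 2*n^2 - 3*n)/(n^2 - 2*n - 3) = n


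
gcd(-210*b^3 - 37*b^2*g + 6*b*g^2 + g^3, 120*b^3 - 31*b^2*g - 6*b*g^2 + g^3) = 5*b + g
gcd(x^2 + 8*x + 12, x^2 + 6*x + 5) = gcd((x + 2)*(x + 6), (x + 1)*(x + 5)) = 1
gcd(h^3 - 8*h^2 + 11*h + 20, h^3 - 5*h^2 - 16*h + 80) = h^2 - 9*h + 20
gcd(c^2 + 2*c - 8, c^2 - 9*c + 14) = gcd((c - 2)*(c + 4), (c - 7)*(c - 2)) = c - 2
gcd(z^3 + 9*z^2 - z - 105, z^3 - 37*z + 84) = z^2 + 4*z - 21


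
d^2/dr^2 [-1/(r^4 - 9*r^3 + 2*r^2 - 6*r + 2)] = 2*((6*r^2 - 27*r + 2)*(r^4 - 9*r^3 + 2*r^2 - 6*r + 2) - (4*r^3 - 27*r^2 + 4*r - 6)^2)/(r^4 - 9*r^3 + 2*r^2 - 6*r + 2)^3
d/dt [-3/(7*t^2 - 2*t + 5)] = 6*(7*t - 1)/(7*t^2 - 2*t + 5)^2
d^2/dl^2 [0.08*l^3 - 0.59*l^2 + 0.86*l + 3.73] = 0.48*l - 1.18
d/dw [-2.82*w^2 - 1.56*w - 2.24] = -5.64*w - 1.56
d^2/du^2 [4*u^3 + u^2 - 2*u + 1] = 24*u + 2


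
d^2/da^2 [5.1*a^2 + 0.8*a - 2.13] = 10.2000000000000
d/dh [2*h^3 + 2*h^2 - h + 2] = 6*h^2 + 4*h - 1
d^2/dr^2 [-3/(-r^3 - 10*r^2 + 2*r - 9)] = 6*(-(3*r + 10)*(r^3 + 10*r^2 - 2*r + 9) + (3*r^2 + 20*r - 2)^2)/(r^3 + 10*r^2 - 2*r + 9)^3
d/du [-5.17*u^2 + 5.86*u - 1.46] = 5.86 - 10.34*u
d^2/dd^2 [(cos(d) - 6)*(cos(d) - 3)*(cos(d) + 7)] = 177*cos(d)/4 + 4*cos(2*d) - 9*cos(3*d)/4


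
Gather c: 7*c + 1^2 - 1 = 7*c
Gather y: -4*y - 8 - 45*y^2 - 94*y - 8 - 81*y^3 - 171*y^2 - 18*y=-81*y^3 - 216*y^2 - 116*y - 16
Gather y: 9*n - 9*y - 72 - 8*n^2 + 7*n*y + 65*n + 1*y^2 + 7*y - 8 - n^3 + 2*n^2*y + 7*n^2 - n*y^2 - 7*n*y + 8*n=-n^3 - n^2 + 82*n + y^2*(1 - n) + y*(2*n^2 - 2) - 80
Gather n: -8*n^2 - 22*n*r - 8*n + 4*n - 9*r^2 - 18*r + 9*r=-8*n^2 + n*(-22*r - 4) - 9*r^2 - 9*r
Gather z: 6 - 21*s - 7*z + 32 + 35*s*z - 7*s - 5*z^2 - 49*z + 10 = -28*s - 5*z^2 + z*(35*s - 56) + 48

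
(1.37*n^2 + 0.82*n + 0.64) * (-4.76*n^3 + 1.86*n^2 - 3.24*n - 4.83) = -6.5212*n^5 - 1.355*n^4 - 5.96*n^3 - 8.0835*n^2 - 6.0342*n - 3.0912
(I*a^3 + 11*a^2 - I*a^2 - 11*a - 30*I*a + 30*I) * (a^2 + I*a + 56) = I*a^5 + 10*a^4 - I*a^4 - 10*a^3 + 37*I*a^3 + 646*a^2 - 37*I*a^2 - 646*a - 1680*I*a + 1680*I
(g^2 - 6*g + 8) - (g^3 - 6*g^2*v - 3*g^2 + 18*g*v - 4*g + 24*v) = -g^3 + 6*g^2*v + 4*g^2 - 18*g*v - 2*g - 24*v + 8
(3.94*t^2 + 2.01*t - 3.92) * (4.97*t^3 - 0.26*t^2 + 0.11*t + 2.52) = 19.5818*t^5 + 8.9653*t^4 - 19.5716*t^3 + 11.1691*t^2 + 4.634*t - 9.8784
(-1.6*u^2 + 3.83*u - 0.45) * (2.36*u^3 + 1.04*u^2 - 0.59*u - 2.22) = -3.776*u^5 + 7.3748*u^4 + 3.8652*u^3 + 0.8243*u^2 - 8.2371*u + 0.999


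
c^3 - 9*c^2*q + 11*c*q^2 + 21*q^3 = (c - 7*q)*(c - 3*q)*(c + q)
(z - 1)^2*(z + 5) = z^3 + 3*z^2 - 9*z + 5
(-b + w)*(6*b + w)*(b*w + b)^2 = -6*b^4*w^2 - 12*b^4*w - 6*b^4 + 5*b^3*w^3 + 10*b^3*w^2 + 5*b^3*w + b^2*w^4 + 2*b^2*w^3 + b^2*w^2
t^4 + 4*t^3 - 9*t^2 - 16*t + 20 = (t - 2)*(t - 1)*(t + 2)*(t + 5)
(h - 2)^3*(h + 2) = h^4 - 4*h^3 + 16*h - 16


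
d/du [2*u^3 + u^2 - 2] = 2*u*(3*u + 1)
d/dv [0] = 0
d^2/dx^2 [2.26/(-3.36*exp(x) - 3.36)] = 0.672619047619047*(1 - exp(x))*exp(x)/(exp(x) + 1)^3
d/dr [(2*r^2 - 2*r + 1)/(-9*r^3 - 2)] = (18*r^4 - 36*r^3 + 27*r^2 - 8*r + 4)/(81*r^6 + 36*r^3 + 4)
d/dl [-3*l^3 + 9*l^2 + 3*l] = -9*l^2 + 18*l + 3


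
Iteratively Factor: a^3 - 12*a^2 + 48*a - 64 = (a - 4)*(a^2 - 8*a + 16) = (a - 4)^2*(a - 4)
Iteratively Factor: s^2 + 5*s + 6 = (s + 2)*(s + 3)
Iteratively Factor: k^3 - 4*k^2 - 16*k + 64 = (k - 4)*(k^2 - 16) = (k - 4)*(k + 4)*(k - 4)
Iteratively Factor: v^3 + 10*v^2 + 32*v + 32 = (v + 4)*(v^2 + 6*v + 8) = (v + 2)*(v + 4)*(v + 4)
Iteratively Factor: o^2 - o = (o - 1)*(o)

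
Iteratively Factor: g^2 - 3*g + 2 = (g - 2)*(g - 1)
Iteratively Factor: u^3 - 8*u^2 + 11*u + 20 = (u - 5)*(u^2 - 3*u - 4) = (u - 5)*(u + 1)*(u - 4)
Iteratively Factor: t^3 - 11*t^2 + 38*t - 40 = (t - 5)*(t^2 - 6*t + 8) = (t - 5)*(t - 4)*(t - 2)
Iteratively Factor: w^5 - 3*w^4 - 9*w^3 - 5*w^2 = (w + 1)*(w^4 - 4*w^3 - 5*w^2) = w*(w + 1)*(w^3 - 4*w^2 - 5*w) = w*(w - 5)*(w + 1)*(w^2 + w) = w^2*(w - 5)*(w + 1)*(w + 1)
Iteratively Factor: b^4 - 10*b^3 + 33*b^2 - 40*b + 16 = (b - 1)*(b^3 - 9*b^2 + 24*b - 16) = (b - 4)*(b - 1)*(b^2 - 5*b + 4) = (b - 4)^2*(b - 1)*(b - 1)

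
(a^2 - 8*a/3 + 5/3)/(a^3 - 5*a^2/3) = (a - 1)/a^2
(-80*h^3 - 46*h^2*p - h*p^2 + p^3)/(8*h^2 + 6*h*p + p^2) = (-40*h^2 - 3*h*p + p^2)/(4*h + p)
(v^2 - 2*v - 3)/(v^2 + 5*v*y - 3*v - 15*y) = (v + 1)/(v + 5*y)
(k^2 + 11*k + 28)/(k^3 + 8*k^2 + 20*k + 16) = (k + 7)/(k^2 + 4*k + 4)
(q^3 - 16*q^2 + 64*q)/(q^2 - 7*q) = (q^2 - 16*q + 64)/(q - 7)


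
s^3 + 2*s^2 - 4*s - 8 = (s - 2)*(s + 2)^2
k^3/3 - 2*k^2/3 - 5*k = k*(k/3 + 1)*(k - 5)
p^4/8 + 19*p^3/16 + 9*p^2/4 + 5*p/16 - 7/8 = (p/4 + 1/4)*(p/2 + 1)*(p - 1/2)*(p + 7)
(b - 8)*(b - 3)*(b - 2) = b^3 - 13*b^2 + 46*b - 48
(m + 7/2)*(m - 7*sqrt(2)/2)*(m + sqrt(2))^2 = m^4 - 3*sqrt(2)*m^3/2 + 7*m^3/2 - 12*m^2 - 21*sqrt(2)*m^2/4 - 42*m - 7*sqrt(2)*m - 49*sqrt(2)/2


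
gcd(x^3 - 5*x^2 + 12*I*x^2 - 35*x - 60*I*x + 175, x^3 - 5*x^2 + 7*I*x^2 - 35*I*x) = x^2 + x*(-5 + 7*I) - 35*I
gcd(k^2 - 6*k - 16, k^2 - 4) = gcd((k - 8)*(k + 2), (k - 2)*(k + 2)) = k + 2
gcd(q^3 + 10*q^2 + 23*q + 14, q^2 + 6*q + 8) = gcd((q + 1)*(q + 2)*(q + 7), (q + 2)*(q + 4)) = q + 2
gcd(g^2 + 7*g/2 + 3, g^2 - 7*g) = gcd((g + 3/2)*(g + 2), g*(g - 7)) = 1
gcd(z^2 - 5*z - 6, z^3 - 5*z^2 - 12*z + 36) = z - 6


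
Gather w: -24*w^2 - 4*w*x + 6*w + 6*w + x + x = -24*w^2 + w*(12 - 4*x) + 2*x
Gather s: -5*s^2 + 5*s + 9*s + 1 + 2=-5*s^2 + 14*s + 3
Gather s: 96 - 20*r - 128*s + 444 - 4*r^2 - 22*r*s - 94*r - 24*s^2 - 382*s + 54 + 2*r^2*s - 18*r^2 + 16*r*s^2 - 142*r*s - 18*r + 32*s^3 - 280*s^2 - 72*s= -22*r^2 - 132*r + 32*s^3 + s^2*(16*r - 304) + s*(2*r^2 - 164*r - 582) + 594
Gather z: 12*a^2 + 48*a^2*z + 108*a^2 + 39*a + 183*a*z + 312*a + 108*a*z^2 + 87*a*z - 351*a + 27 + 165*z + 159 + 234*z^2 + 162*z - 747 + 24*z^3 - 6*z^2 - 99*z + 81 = 120*a^2 + 24*z^3 + z^2*(108*a + 228) + z*(48*a^2 + 270*a + 228) - 480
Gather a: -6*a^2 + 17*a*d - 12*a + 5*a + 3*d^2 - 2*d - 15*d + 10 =-6*a^2 + a*(17*d - 7) + 3*d^2 - 17*d + 10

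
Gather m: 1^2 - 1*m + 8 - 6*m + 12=21 - 7*m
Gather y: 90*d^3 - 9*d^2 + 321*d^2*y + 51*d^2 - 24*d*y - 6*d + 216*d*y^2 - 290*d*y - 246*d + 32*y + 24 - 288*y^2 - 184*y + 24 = 90*d^3 + 42*d^2 - 252*d + y^2*(216*d - 288) + y*(321*d^2 - 314*d - 152) + 48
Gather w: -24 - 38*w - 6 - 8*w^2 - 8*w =-8*w^2 - 46*w - 30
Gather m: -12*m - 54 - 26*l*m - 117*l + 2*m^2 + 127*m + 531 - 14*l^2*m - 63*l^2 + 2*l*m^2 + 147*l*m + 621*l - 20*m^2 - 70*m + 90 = -63*l^2 + 504*l + m^2*(2*l - 18) + m*(-14*l^2 + 121*l + 45) + 567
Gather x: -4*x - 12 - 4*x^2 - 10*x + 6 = -4*x^2 - 14*x - 6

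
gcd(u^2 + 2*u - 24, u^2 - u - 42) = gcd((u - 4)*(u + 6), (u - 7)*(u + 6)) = u + 6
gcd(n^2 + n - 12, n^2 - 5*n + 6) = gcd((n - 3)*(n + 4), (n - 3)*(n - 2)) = n - 3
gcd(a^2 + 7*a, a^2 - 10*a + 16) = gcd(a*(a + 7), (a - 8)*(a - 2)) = 1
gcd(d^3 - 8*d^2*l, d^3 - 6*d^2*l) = d^2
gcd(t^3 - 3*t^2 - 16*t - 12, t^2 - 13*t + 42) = t - 6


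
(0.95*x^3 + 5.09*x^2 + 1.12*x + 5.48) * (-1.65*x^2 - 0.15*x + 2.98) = -1.5675*x^5 - 8.541*x^4 + 0.2195*x^3 + 5.9582*x^2 + 2.5156*x + 16.3304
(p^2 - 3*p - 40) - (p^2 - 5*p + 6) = 2*p - 46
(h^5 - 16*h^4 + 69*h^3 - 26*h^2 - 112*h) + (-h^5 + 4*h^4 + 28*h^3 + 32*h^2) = -12*h^4 + 97*h^3 + 6*h^2 - 112*h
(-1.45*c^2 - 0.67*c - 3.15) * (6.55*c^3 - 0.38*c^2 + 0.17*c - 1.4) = -9.4975*c^5 - 3.8375*c^4 - 20.6244*c^3 + 3.1131*c^2 + 0.4025*c + 4.41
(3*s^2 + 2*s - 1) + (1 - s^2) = 2*s^2 + 2*s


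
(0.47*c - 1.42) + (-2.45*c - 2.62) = -1.98*c - 4.04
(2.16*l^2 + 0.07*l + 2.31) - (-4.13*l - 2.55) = 2.16*l^2 + 4.2*l + 4.86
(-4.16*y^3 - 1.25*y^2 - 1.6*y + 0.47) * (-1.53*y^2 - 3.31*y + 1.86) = 6.3648*y^5 + 15.6821*y^4 - 1.1521*y^3 + 2.2519*y^2 - 4.5317*y + 0.8742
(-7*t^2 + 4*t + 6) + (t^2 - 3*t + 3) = -6*t^2 + t + 9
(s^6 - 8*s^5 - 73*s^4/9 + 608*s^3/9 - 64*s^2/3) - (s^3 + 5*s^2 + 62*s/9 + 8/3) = s^6 - 8*s^5 - 73*s^4/9 + 599*s^3/9 - 79*s^2/3 - 62*s/9 - 8/3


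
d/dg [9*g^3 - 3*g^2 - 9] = 3*g*(9*g - 2)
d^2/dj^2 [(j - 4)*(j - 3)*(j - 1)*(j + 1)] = 12*j^2 - 42*j + 22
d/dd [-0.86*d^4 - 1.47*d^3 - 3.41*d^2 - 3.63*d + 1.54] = -3.44*d^3 - 4.41*d^2 - 6.82*d - 3.63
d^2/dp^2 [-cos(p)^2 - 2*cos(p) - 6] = 2*cos(p) + 2*cos(2*p)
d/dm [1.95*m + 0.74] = 1.95000000000000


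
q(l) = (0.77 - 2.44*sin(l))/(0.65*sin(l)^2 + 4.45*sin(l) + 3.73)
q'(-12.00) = -0.27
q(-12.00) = -0.09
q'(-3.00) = 1.26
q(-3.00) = 0.36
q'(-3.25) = 0.70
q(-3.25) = 0.12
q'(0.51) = -0.30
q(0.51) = -0.07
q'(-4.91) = -0.03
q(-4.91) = -0.19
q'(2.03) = 0.08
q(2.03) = -0.17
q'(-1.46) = -429.36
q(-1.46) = -63.07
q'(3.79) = 5.52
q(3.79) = 1.75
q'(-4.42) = 0.05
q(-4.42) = -0.18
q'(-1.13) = -78.40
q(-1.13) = 12.56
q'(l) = (0.77 - 2.44*sin(l))*(-1.3*sin(l)*cos(l) - 4.45*cos(l))/(0.65*sin(l)^2 + 4.45*sin(l) + 3.73)^2 - 2.44*cos(l)/(0.65*sin(l)^2 + 4.45*sin(l) + 3.73)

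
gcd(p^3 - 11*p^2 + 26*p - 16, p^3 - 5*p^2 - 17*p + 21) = p - 1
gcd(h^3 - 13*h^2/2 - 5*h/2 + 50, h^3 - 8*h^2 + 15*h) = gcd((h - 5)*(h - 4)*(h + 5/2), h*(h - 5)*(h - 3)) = h - 5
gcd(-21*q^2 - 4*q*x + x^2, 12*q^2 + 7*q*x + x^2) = 3*q + x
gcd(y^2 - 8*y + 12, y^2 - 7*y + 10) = y - 2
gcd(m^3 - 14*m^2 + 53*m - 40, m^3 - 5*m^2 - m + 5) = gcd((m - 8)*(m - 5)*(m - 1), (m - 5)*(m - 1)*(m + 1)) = m^2 - 6*m + 5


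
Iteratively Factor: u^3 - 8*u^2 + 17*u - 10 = (u - 5)*(u^2 - 3*u + 2) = (u - 5)*(u - 1)*(u - 2)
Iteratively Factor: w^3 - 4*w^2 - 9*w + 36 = (w - 4)*(w^2 - 9) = (w - 4)*(w + 3)*(w - 3)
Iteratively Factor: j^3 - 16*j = (j + 4)*(j^2 - 4*j) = (j - 4)*(j + 4)*(j)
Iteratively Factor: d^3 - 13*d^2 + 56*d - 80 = (d - 4)*(d^2 - 9*d + 20) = (d - 5)*(d - 4)*(d - 4)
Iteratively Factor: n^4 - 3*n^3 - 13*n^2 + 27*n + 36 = (n + 3)*(n^3 - 6*n^2 + 5*n + 12) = (n - 3)*(n + 3)*(n^2 - 3*n - 4) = (n - 4)*(n - 3)*(n + 3)*(n + 1)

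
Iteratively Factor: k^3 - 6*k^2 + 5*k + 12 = (k - 4)*(k^2 - 2*k - 3) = (k - 4)*(k - 3)*(k + 1)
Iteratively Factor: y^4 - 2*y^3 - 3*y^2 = (y)*(y^3 - 2*y^2 - 3*y) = y*(y + 1)*(y^2 - 3*y) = y*(y - 3)*(y + 1)*(y)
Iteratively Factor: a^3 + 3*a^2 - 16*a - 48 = (a + 3)*(a^2 - 16) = (a + 3)*(a + 4)*(a - 4)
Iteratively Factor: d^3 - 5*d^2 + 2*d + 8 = (d + 1)*(d^2 - 6*d + 8) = (d - 4)*(d + 1)*(d - 2)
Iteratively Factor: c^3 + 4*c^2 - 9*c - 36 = (c + 3)*(c^2 + c - 12) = (c - 3)*(c + 3)*(c + 4)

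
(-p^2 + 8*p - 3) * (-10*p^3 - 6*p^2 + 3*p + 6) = 10*p^5 - 74*p^4 - 21*p^3 + 36*p^2 + 39*p - 18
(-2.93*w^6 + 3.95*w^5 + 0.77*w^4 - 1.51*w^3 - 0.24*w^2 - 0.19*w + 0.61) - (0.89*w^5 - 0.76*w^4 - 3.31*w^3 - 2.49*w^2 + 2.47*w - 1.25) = -2.93*w^6 + 3.06*w^5 + 1.53*w^4 + 1.8*w^3 + 2.25*w^2 - 2.66*w + 1.86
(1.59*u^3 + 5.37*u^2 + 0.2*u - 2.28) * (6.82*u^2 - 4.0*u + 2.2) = 10.8438*u^5 + 30.2634*u^4 - 16.618*u^3 - 4.5356*u^2 + 9.56*u - 5.016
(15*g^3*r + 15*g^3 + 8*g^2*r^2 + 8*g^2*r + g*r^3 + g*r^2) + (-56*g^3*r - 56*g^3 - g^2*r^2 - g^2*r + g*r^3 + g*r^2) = -41*g^3*r - 41*g^3 + 7*g^2*r^2 + 7*g^2*r + 2*g*r^3 + 2*g*r^2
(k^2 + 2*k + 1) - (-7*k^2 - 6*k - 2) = 8*k^2 + 8*k + 3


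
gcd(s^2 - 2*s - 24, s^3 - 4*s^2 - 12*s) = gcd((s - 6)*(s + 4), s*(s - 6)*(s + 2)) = s - 6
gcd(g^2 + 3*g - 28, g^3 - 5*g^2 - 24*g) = 1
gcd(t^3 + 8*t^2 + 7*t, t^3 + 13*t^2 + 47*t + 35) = t^2 + 8*t + 7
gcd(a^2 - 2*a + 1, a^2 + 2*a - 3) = a - 1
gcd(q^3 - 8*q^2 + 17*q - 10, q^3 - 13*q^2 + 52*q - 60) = q^2 - 7*q + 10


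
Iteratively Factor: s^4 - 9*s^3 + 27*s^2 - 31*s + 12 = (s - 1)*(s^3 - 8*s^2 + 19*s - 12) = (s - 3)*(s - 1)*(s^2 - 5*s + 4) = (s - 3)*(s - 1)^2*(s - 4)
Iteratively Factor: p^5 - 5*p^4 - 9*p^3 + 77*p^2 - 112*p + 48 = (p - 4)*(p^4 - p^3 - 13*p^2 + 25*p - 12) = (p - 4)*(p - 1)*(p^3 - 13*p + 12) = (p - 4)*(p - 1)^2*(p^2 + p - 12) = (p - 4)*(p - 1)^2*(p + 4)*(p - 3)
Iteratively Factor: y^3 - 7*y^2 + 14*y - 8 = (y - 4)*(y^2 - 3*y + 2) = (y - 4)*(y - 1)*(y - 2)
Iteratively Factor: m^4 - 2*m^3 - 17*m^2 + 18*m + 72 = (m - 3)*(m^3 + m^2 - 14*m - 24) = (m - 3)*(m + 2)*(m^2 - m - 12) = (m - 3)*(m + 2)*(m + 3)*(m - 4)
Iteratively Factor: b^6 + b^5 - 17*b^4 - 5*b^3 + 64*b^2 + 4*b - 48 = (b + 1)*(b^5 - 17*b^3 + 12*b^2 + 52*b - 48) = (b - 2)*(b + 1)*(b^4 + 2*b^3 - 13*b^2 - 14*b + 24) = (b - 2)*(b + 1)*(b + 4)*(b^3 - 2*b^2 - 5*b + 6) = (b - 2)*(b - 1)*(b + 1)*(b + 4)*(b^2 - b - 6) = (b - 3)*(b - 2)*(b - 1)*(b + 1)*(b + 4)*(b + 2)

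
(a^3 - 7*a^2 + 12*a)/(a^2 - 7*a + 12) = a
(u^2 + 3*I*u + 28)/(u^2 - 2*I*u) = (u^2 + 3*I*u + 28)/(u*(u - 2*I))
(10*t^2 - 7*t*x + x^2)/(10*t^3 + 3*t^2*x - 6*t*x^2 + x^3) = 1/(t + x)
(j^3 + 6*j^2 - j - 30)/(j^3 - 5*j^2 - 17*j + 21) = (j^2 + 3*j - 10)/(j^2 - 8*j + 7)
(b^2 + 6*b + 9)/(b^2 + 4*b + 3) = (b + 3)/(b + 1)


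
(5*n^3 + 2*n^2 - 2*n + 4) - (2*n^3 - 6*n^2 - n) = 3*n^3 + 8*n^2 - n + 4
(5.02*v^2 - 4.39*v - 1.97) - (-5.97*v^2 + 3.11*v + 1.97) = 10.99*v^2 - 7.5*v - 3.94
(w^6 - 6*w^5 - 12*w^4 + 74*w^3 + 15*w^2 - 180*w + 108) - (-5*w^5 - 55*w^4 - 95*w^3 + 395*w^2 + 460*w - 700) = w^6 - w^5 + 43*w^4 + 169*w^3 - 380*w^2 - 640*w + 808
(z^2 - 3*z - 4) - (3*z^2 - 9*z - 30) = -2*z^2 + 6*z + 26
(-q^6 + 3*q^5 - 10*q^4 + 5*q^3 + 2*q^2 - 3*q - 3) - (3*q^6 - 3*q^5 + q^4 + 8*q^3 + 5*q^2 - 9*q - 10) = -4*q^6 + 6*q^5 - 11*q^4 - 3*q^3 - 3*q^2 + 6*q + 7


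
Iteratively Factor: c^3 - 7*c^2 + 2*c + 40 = (c - 4)*(c^2 - 3*c - 10) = (c - 4)*(c + 2)*(c - 5)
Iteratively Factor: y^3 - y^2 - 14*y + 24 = (y + 4)*(y^2 - 5*y + 6) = (y - 2)*(y + 4)*(y - 3)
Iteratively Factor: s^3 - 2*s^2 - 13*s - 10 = (s - 5)*(s^2 + 3*s + 2) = (s - 5)*(s + 1)*(s + 2)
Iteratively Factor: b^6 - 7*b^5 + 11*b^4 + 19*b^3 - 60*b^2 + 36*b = (b - 3)*(b^5 - 4*b^4 - b^3 + 16*b^2 - 12*b) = (b - 3)*(b - 1)*(b^4 - 3*b^3 - 4*b^2 + 12*b) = (b - 3)*(b - 2)*(b - 1)*(b^3 - b^2 - 6*b) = (b - 3)^2*(b - 2)*(b - 1)*(b^2 + 2*b) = b*(b - 3)^2*(b - 2)*(b - 1)*(b + 2)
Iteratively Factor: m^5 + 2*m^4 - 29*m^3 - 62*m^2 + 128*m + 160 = (m + 4)*(m^4 - 2*m^3 - 21*m^2 + 22*m + 40) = (m + 4)^2*(m^3 - 6*m^2 + 3*m + 10) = (m - 5)*(m + 4)^2*(m^2 - m - 2) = (m - 5)*(m + 1)*(m + 4)^2*(m - 2)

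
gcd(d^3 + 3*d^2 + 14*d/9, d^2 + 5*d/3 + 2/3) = d + 2/3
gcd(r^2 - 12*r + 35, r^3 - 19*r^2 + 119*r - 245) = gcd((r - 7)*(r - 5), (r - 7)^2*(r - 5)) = r^2 - 12*r + 35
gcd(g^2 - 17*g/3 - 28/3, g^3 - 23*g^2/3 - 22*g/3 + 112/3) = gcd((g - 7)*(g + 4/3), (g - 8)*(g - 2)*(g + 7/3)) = 1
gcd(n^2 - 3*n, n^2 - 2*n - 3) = n - 3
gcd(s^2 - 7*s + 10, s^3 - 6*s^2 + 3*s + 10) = s^2 - 7*s + 10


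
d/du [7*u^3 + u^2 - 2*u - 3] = 21*u^2 + 2*u - 2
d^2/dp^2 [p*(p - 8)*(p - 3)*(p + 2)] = 12*p^2 - 54*p + 4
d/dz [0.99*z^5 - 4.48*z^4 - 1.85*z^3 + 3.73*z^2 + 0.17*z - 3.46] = 4.95*z^4 - 17.92*z^3 - 5.55*z^2 + 7.46*z + 0.17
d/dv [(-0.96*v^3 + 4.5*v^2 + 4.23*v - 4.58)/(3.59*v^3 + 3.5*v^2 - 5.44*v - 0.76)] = (-19.515*v^4 - 19.9266*v^3 + 12.2304*v^2 + 25.22*v - 28.13)/(12.8881*v^6 + 25.13*v^5 - 26.8092*v^4 - 43.5368*v^3 + 24.2736*v^2 + 8.2688*v + 0.5776)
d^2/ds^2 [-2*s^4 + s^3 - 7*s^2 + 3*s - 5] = -24*s^2 + 6*s - 14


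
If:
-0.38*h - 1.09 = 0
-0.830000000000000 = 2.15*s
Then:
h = -2.87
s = -0.39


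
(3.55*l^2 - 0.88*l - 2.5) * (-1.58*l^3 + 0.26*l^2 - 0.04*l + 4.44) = -5.609*l^5 + 2.3134*l^4 + 3.5792*l^3 + 15.1472*l^2 - 3.8072*l - 11.1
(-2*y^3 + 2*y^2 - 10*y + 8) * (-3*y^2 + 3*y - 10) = 6*y^5 - 12*y^4 + 56*y^3 - 74*y^2 + 124*y - 80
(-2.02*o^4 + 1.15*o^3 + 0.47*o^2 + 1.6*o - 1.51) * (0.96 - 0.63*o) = 1.2726*o^5 - 2.6637*o^4 + 0.8079*o^3 - 0.5568*o^2 + 2.4873*o - 1.4496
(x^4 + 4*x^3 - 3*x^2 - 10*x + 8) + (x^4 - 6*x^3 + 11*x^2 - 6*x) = 2*x^4 - 2*x^3 + 8*x^2 - 16*x + 8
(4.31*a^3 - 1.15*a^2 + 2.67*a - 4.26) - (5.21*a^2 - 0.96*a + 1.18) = 4.31*a^3 - 6.36*a^2 + 3.63*a - 5.44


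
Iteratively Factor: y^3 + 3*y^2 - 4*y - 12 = (y + 2)*(y^2 + y - 6) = (y - 2)*(y + 2)*(y + 3)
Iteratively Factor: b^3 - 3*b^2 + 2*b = (b - 2)*(b^2 - b) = (b - 2)*(b - 1)*(b)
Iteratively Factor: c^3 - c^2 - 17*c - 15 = (c + 3)*(c^2 - 4*c - 5) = (c + 1)*(c + 3)*(c - 5)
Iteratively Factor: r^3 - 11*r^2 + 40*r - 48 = (r - 4)*(r^2 - 7*r + 12) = (r - 4)^2*(r - 3)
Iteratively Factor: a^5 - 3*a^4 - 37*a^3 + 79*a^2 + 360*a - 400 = (a + 4)*(a^4 - 7*a^3 - 9*a^2 + 115*a - 100) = (a - 1)*(a + 4)*(a^3 - 6*a^2 - 15*a + 100) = (a - 5)*(a - 1)*(a + 4)*(a^2 - a - 20) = (a - 5)^2*(a - 1)*(a + 4)*(a + 4)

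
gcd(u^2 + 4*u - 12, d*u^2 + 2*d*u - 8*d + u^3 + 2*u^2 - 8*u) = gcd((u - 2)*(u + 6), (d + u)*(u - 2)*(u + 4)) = u - 2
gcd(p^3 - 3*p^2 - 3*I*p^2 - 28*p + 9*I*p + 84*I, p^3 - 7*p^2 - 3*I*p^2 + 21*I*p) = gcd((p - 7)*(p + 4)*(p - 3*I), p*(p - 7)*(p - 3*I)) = p^2 + p*(-7 - 3*I) + 21*I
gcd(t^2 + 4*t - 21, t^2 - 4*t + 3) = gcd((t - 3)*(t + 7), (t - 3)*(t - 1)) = t - 3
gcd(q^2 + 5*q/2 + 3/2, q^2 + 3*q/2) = q + 3/2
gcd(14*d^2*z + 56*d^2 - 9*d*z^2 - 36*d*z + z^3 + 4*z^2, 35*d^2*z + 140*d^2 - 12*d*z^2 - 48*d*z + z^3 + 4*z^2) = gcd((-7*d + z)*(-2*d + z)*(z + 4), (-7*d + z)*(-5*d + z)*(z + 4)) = -7*d*z - 28*d + z^2 + 4*z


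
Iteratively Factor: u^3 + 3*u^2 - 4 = (u + 2)*(u^2 + u - 2) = (u - 1)*(u + 2)*(u + 2)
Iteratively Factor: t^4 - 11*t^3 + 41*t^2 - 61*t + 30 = (t - 2)*(t^3 - 9*t^2 + 23*t - 15) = (t - 3)*(t - 2)*(t^2 - 6*t + 5) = (t - 3)*(t - 2)*(t - 1)*(t - 5)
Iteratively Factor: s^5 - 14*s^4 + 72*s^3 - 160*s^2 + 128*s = (s - 4)*(s^4 - 10*s^3 + 32*s^2 - 32*s) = s*(s - 4)*(s^3 - 10*s^2 + 32*s - 32) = s*(s - 4)*(s - 2)*(s^2 - 8*s + 16) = s*(s - 4)^2*(s - 2)*(s - 4)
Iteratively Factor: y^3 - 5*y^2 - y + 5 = (y - 5)*(y^2 - 1) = (y - 5)*(y - 1)*(y + 1)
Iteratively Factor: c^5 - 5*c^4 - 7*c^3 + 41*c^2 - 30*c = (c)*(c^4 - 5*c^3 - 7*c^2 + 41*c - 30) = c*(c - 2)*(c^3 - 3*c^2 - 13*c + 15) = c*(c - 5)*(c - 2)*(c^2 + 2*c - 3) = c*(c - 5)*(c - 2)*(c - 1)*(c + 3)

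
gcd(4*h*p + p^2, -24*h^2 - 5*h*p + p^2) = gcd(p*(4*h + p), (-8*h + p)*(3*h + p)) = 1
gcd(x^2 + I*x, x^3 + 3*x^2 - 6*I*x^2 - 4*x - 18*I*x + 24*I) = 1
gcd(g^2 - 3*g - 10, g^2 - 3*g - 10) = g^2 - 3*g - 10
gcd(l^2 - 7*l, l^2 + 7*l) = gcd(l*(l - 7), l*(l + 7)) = l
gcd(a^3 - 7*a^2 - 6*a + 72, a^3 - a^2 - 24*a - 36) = a^2 - 3*a - 18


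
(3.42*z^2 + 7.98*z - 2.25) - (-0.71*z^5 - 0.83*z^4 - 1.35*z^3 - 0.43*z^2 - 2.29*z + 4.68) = 0.71*z^5 + 0.83*z^4 + 1.35*z^3 + 3.85*z^2 + 10.27*z - 6.93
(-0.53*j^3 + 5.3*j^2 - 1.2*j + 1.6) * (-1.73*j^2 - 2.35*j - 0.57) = 0.9169*j^5 - 7.9235*j^4 - 10.0769*j^3 - 2.969*j^2 - 3.076*j - 0.912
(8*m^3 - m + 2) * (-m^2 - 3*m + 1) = -8*m^5 - 24*m^4 + 9*m^3 + m^2 - 7*m + 2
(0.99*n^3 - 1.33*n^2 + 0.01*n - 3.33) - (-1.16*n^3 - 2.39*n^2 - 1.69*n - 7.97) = 2.15*n^3 + 1.06*n^2 + 1.7*n + 4.64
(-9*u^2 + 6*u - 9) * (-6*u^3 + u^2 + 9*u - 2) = 54*u^5 - 45*u^4 - 21*u^3 + 63*u^2 - 93*u + 18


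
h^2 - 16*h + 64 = (h - 8)^2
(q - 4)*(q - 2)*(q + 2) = q^3 - 4*q^2 - 4*q + 16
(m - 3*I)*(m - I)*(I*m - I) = I*m^3 + 4*m^2 - I*m^2 - 4*m - 3*I*m + 3*I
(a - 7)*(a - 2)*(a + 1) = a^3 - 8*a^2 + 5*a + 14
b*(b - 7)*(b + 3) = b^3 - 4*b^2 - 21*b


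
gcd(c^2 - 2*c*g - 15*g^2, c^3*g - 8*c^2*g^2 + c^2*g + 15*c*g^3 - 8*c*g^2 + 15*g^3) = c - 5*g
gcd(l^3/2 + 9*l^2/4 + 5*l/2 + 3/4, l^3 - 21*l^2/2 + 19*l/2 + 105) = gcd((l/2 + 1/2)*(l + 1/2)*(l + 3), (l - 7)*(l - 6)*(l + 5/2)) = 1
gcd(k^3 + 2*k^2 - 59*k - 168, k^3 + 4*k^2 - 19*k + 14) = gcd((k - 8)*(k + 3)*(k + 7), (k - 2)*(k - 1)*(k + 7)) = k + 7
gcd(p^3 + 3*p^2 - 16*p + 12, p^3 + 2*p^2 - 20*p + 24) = p^2 + 4*p - 12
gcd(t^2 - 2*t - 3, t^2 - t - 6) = t - 3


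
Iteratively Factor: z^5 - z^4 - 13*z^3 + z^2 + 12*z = (z + 3)*(z^4 - 4*z^3 - z^2 + 4*z) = z*(z + 3)*(z^3 - 4*z^2 - z + 4) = z*(z + 1)*(z + 3)*(z^2 - 5*z + 4) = z*(z - 1)*(z + 1)*(z + 3)*(z - 4)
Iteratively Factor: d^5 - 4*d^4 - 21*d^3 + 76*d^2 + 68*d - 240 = (d - 3)*(d^4 - d^3 - 24*d^2 + 4*d + 80) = (d - 3)*(d - 2)*(d^3 + d^2 - 22*d - 40) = (d - 3)*(d - 2)*(d + 2)*(d^2 - d - 20) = (d - 5)*(d - 3)*(d - 2)*(d + 2)*(d + 4)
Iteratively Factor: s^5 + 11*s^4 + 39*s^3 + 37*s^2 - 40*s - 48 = (s - 1)*(s^4 + 12*s^3 + 51*s^2 + 88*s + 48) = (s - 1)*(s + 1)*(s^3 + 11*s^2 + 40*s + 48) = (s - 1)*(s + 1)*(s + 4)*(s^2 + 7*s + 12) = (s - 1)*(s + 1)*(s + 4)^2*(s + 3)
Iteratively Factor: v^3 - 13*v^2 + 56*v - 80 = (v - 4)*(v^2 - 9*v + 20) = (v - 4)^2*(v - 5)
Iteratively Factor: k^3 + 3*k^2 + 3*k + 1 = (k + 1)*(k^2 + 2*k + 1) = (k + 1)^2*(k + 1)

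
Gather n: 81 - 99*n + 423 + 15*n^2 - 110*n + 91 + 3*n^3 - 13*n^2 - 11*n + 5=3*n^3 + 2*n^2 - 220*n + 600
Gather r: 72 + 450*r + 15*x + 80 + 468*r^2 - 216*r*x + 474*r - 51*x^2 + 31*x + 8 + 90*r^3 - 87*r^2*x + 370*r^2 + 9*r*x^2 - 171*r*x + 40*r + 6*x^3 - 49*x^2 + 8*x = 90*r^3 + r^2*(838 - 87*x) + r*(9*x^2 - 387*x + 964) + 6*x^3 - 100*x^2 + 54*x + 160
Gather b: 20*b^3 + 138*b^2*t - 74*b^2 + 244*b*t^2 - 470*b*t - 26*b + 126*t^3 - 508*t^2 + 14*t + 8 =20*b^3 + b^2*(138*t - 74) + b*(244*t^2 - 470*t - 26) + 126*t^3 - 508*t^2 + 14*t + 8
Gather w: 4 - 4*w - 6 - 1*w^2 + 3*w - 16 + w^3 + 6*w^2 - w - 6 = w^3 + 5*w^2 - 2*w - 24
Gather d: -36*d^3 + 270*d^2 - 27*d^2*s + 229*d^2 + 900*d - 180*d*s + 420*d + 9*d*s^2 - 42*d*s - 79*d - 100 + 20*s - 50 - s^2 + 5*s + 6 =-36*d^3 + d^2*(499 - 27*s) + d*(9*s^2 - 222*s + 1241) - s^2 + 25*s - 144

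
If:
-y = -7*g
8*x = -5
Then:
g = y/7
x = -5/8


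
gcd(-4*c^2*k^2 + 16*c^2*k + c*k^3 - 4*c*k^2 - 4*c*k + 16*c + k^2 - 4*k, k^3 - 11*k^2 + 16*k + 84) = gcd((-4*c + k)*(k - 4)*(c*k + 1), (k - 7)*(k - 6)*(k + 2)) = 1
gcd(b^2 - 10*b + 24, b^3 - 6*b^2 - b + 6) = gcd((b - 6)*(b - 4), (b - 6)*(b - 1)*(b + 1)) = b - 6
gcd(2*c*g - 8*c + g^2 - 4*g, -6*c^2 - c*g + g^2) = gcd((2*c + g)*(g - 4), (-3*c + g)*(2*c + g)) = 2*c + g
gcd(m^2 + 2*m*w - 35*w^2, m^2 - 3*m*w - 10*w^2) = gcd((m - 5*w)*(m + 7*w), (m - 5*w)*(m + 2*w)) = -m + 5*w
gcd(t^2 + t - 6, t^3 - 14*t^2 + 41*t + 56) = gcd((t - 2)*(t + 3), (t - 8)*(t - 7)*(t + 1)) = 1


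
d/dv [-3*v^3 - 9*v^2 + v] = -9*v^2 - 18*v + 1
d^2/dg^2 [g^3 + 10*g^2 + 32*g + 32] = 6*g + 20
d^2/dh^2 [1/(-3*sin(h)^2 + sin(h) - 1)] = (36*sin(h)^4 - 9*sin(h)^3 - 65*sin(h)^2 + 19*sin(h) + 4)/(3*sin(h)^2 - sin(h) + 1)^3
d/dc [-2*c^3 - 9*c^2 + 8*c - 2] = -6*c^2 - 18*c + 8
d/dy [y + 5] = 1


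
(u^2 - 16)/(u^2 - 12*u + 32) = (u + 4)/(u - 8)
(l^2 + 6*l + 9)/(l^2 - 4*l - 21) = (l + 3)/(l - 7)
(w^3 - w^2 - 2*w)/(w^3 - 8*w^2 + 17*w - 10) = w*(w + 1)/(w^2 - 6*w + 5)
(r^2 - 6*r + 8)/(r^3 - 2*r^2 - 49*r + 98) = (r - 4)/(r^2 - 49)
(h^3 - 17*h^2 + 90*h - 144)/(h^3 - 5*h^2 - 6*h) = (h^2 - 11*h + 24)/(h*(h + 1))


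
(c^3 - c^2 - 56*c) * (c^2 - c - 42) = c^5 - 2*c^4 - 97*c^3 + 98*c^2 + 2352*c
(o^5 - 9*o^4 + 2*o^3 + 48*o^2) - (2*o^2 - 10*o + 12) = o^5 - 9*o^4 + 2*o^3 + 46*o^2 + 10*o - 12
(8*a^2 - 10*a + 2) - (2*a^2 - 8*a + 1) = 6*a^2 - 2*a + 1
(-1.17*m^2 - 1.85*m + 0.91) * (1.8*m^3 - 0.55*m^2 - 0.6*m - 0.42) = -2.106*m^5 - 2.6865*m^4 + 3.3575*m^3 + 1.1009*m^2 + 0.231*m - 0.3822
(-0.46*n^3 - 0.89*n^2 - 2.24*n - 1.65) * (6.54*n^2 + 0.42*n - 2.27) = -3.0084*n^5 - 6.0138*n^4 - 13.9792*n^3 - 9.7115*n^2 + 4.3918*n + 3.7455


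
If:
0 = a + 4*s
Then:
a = -4*s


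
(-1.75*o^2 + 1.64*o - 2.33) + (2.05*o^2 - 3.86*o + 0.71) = 0.3*o^2 - 2.22*o - 1.62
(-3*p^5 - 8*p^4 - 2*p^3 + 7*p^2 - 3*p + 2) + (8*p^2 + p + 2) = -3*p^5 - 8*p^4 - 2*p^3 + 15*p^2 - 2*p + 4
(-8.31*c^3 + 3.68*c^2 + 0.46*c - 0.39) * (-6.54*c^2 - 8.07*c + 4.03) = 54.3474*c^5 + 42.9945*c^4 - 66.1953*c^3 + 13.6688*c^2 + 5.0011*c - 1.5717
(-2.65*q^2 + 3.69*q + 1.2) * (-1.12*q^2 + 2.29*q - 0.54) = 2.968*q^4 - 10.2013*q^3 + 8.5371*q^2 + 0.7554*q - 0.648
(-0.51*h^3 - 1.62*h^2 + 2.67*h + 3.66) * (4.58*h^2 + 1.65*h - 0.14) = -2.3358*h^5 - 8.2611*h^4 + 9.627*h^3 + 21.3951*h^2 + 5.6652*h - 0.5124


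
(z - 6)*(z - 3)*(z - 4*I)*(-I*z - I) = -I*z^4 - 4*z^3 + 8*I*z^3 + 32*z^2 - 9*I*z^2 - 36*z - 18*I*z - 72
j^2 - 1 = (j - 1)*(j + 1)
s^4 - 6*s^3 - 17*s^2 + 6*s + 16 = (s - 8)*(s - 1)*(s + 1)*(s + 2)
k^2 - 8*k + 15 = (k - 5)*(k - 3)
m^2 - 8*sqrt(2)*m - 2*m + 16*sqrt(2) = (m - 2)*(m - 8*sqrt(2))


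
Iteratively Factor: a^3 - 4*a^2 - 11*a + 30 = (a - 5)*(a^2 + a - 6) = (a - 5)*(a + 3)*(a - 2)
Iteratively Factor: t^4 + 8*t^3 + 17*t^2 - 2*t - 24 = (t + 2)*(t^3 + 6*t^2 + 5*t - 12) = (t - 1)*(t + 2)*(t^2 + 7*t + 12) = (t - 1)*(t + 2)*(t + 3)*(t + 4)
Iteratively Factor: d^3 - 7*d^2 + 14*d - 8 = (d - 1)*(d^2 - 6*d + 8) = (d - 2)*(d - 1)*(d - 4)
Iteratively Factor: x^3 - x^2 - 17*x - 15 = (x + 1)*(x^2 - 2*x - 15) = (x + 1)*(x + 3)*(x - 5)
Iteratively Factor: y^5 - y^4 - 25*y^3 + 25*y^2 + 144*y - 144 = (y - 1)*(y^4 - 25*y^2 + 144) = (y - 4)*(y - 1)*(y^3 + 4*y^2 - 9*y - 36) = (y - 4)*(y - 1)*(y + 3)*(y^2 + y - 12) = (y - 4)*(y - 1)*(y + 3)*(y + 4)*(y - 3)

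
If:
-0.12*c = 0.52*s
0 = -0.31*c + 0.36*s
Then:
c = 0.00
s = 0.00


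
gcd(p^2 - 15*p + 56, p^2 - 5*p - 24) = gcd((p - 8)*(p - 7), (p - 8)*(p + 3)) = p - 8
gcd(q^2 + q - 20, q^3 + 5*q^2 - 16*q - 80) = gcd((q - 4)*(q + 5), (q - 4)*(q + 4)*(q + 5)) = q^2 + q - 20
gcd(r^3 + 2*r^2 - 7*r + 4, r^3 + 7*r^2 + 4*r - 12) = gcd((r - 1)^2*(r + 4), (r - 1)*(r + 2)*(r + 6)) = r - 1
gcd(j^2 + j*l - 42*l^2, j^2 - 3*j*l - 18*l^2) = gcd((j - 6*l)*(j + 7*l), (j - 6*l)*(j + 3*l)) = j - 6*l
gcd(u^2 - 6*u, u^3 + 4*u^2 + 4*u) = u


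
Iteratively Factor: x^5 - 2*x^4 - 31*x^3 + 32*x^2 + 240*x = (x + 3)*(x^4 - 5*x^3 - 16*x^2 + 80*x) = x*(x + 3)*(x^3 - 5*x^2 - 16*x + 80) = x*(x - 4)*(x + 3)*(x^2 - x - 20) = x*(x - 4)*(x + 3)*(x + 4)*(x - 5)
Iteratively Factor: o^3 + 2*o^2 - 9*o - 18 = (o + 3)*(o^2 - o - 6) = (o - 3)*(o + 3)*(o + 2)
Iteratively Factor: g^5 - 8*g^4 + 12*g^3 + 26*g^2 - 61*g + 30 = (g - 1)*(g^4 - 7*g^3 + 5*g^2 + 31*g - 30) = (g - 5)*(g - 1)*(g^3 - 2*g^2 - 5*g + 6) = (g - 5)*(g - 3)*(g - 1)*(g^2 + g - 2) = (g - 5)*(g - 3)*(g - 1)*(g + 2)*(g - 1)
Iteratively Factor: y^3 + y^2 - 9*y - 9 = (y - 3)*(y^2 + 4*y + 3) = (y - 3)*(y + 3)*(y + 1)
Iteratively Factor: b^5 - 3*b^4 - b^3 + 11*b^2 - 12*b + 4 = (b - 2)*(b^4 - b^3 - 3*b^2 + 5*b - 2) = (b - 2)*(b - 1)*(b^3 - 3*b + 2) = (b - 2)*(b - 1)*(b + 2)*(b^2 - 2*b + 1) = (b - 2)*(b - 1)^2*(b + 2)*(b - 1)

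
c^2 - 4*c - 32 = (c - 8)*(c + 4)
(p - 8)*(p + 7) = p^2 - p - 56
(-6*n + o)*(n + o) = -6*n^2 - 5*n*o + o^2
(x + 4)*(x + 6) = x^2 + 10*x + 24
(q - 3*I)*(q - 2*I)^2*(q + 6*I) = q^4 - I*q^3 + 26*q^2 - 84*I*q - 72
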